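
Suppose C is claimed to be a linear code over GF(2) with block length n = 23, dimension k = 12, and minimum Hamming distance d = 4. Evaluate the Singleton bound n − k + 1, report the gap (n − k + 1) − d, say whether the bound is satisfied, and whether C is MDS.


Singleton RHS = n − k + 1 = 12, slack = 8, bound satisfied, not MDS.

Singleton bound: d ≤ n − k + 1.
Here n = 23, k = 12, so n − k + 1 = 12.
Given d = 4, check d ≤ 12: YES.
Slack = (n − k + 1) − d = 8.
The code is NOT MDS (slack = 8 > 0).
Description: the claimed parameters are [23, 12, 4]_2; such a code would be non-MDS.


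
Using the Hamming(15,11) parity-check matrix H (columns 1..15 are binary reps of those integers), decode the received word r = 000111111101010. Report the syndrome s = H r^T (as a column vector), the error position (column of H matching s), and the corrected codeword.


s = (1, 0, 0, 1)^T, error position = 9, corrected codeword c = 000111110101010

Compute s = H r^T mod 2 one row at a time:
  s_1 = 1 + 1 + 1 + 0 + 1 + 0 + 1 + 0 = 5 ≡ 1 (mod 2).
  s_2 = 1 + 1 + 1 + 1 + 1 + 0 + 1 + 0 = 6 ≡ 0 (mod 2).
  s_3 = 0 + 0 + 1 + 1 + 1 + 0 + 1 + 0 = 4 ≡ 0 (mod 2).
  s_4 = 0 + 0 + 1 + 1 + 1 + 0 + 0 + 0 = 3 ≡ 1 (mod 2).
s = (1, 0, 0, 1)^T — this equals column 9 of H (binary 1001), so error is at position 9.
Correct: flip bit 9 of r = 000111111101010 to get c = 000111110101010.


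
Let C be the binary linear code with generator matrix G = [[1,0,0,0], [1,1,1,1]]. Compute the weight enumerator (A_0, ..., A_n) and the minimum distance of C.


Weight distribution: A_0 = 1, A_1 = 1, A_3 = 1, A_4 = 1. Minimum distance d = 1.

Enumerate all 2^2 = 4 messages m ∈ F_2^2.
For each, compute codeword c = mG in F_2^4, then tally its weight.
  m = 00 → c = 0000, weight = 0.
  m = 10 → c = 1000, weight = 1.
  m = 01 → c = 1111, weight = 4.
  m = 11 → c = 0111, weight = 3.
Tally weights:
  weight 0: 1 codewords.
  weight 1: 1 codewords.
  weight 3: 1 codewords.
  weight 4: 1 codewords.
Minimum distance d = smallest w > 0 with A_w > 0 = 1.
Sanity: Σ A_w = 4 = 2^2 = 4 ✓.


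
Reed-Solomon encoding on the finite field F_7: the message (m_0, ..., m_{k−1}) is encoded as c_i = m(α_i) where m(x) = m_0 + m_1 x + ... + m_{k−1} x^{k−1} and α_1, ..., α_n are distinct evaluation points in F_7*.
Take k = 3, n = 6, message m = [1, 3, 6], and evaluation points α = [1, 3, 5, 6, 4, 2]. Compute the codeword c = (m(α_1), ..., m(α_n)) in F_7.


c = [3, 1, 5, 4, 4, 3]

Message polynomial: m(x) = 1 + 3·x + 6·x^2 (mod 7).
For each evaluation point α_i, compute m(α_i) mod 7:
  α_1 = 1: Horner steps 6 → 2 → 3, so m(1) = 3.
  α_2 = 3: Horner steps 6 → 0 → 1, so m(3) = 1.
  α_3 = 5: Horner steps 6 → 5 → 5, so m(5) = 5.
  α_4 = 6: Horner steps 6 → 4 → 4, so m(6) = 4.
  α_5 = 4: Horner steps 6 → 6 → 4, so m(4) = 4.
  α_6 = 2: Horner steps 6 → 1 → 3, so m(2) = 3.
Codeword c = [3, 1, 5, 4, 4, 3] ∈ F_7^6.


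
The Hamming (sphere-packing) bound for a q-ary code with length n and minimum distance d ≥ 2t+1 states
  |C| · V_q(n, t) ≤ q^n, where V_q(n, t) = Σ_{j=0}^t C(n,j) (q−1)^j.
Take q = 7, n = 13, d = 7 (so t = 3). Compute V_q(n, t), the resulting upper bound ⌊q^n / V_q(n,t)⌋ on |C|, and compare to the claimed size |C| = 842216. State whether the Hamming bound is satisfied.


V_q(n, t) = 64663, q^n = 96889010407, Hamming bound = 1498368, |C| = 842216 ≤ bound (satisfied).

Step 1: Compute V_q(n, t) = Σ_{j=0}^3 C(n, j) (q−1)^j.
  j = 0: C(13,0)·(6)^0 = 1·1 = 1.
  j = 1: C(13,1)·(6)^1 = 13·6 = 78.
  j = 2: C(13,2)·(6)^2 = 78·36 = 2808.
  j = 3: C(13,3)·(6)^3 = 286·216 = 61776.
  V_q(n, t) = 1 + 78 + 2808 + 61776 = 64663.
Step 2: q^n = 7^13 = 96889010407.
Step 3: Hamming bound ⌊q^n / V_q(n,t)⌋ = ⌊96889010407/64663⌋ = 1498368.
Step 4: Compare |C| = 842216 to 1498368: satisfied.
The claimed |C| lies below the Hamming bound.


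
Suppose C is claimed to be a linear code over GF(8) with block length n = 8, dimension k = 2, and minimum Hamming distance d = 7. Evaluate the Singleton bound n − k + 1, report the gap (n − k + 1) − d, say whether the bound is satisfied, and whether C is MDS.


Singleton RHS = n − k + 1 = 7, slack = 0, bound satisfied, MDS.

Singleton bound: d ≤ n − k + 1.
Here n = 8, k = 2, so n − k + 1 = 7.
Given d = 7, check d ≤ 7: YES.
Slack = (n − k + 1) − d = 0.
The code is MDS (slack = 0).
Description: the claimed parameters are [8, 2, 7]_8; such a code would be MDS (meets Singleton bound).


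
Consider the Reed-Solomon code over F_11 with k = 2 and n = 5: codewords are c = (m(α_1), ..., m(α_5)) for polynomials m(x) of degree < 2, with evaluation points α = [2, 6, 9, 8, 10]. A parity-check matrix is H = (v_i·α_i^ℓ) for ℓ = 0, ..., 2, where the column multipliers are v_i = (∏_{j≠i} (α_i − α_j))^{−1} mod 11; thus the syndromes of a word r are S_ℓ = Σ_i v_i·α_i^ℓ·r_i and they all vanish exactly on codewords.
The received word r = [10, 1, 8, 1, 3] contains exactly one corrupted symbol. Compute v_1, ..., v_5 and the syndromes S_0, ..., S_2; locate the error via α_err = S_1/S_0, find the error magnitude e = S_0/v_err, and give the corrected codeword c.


S = (5, 7, 1), error at position 4, error magnitude e = 10, c = [10, 1, 8, 2, 3].

Step 1: column multipliers v_i = (∏_{j≠i}(α_i − α_j))^{−1} mod 11.
  i = 1 (α = 2): (2−6)(2−9)(2−8)(2−10) = (−4)·(−7)·(−6)·(−8) = 1344 ≡ 2, so v_1 = 2^{−1} = 6 (mod 11).
  i = 2 (α = 6): (6−2)(6−9)(6−8)(6−10) = 4·(−3)·(−2)·(−4) = −96 ≡ 3, so v_2 = 3^{−1} = 4 (mod 11).
  i = 3 (α = 9): (9−2)(9−6)(9−8)(9−10) = 7·3·1·(−1) = −21 ≡ 1, so v_3 = 1^{−1} = 1 (mod 11).
  i = 4 (α = 8): (8−2)(8−6)(8−9)(8−10) = 6·2·(−1)·(−2) = 24 ≡ 2, so v_4 = 2^{−1} = 6 (mod 11).
  i = 5 (α = 10): (10−2)(10−6)(10−9)(10−8) = 8·4·1·2 = 64 ≡ 9, so v_5 = 9^{−1} = 5 (mod 11).
  v = [6, 4, 1, 6, 5].
Step 2: syndromes of r = [10, 1, 8, 1, 3] (all sums mod 11).
  S_0 = Σ v_i r_i = 6·10 + 4·1 + 1·8 + 6·1 + 5·3 = 93 ≡ 5.
  S_1 = Σ v_i α_i r_i = 6·2·10 + 4·6·1 + 1·9·8 + 6·8·1 + 5·10·3 = 414 ≡ 7.
  α_i^2 mod 11 = [4, 3, 4, 9, 1].
  S_2 = Σ v_i α_i^2 r_i = 6·4·10 + 4·3·1 + 1·4·8 + 6·9·1 + 5·1·3 = 353 ≡ 1.
  S = (5, 7, 1) ≠ 0, so r is not a codeword (an error is present).
Step 3: locate the error. For a single error e at position i, S_ℓ = v_i·e·α_i^ℓ, so α_err = S_1/S_0.
  S_0^{−1} = 5^{−1} = 9 (mod 11), so α_err = 7·9 = 63 ≡ 8 = α_4. Error position i = 4.
  Consistency check: S_2/S_1 = 1·8 = 8 ≡ 8 = α_err ✓ (single-error assumption holds).
Step 4: error magnitude e = S_0/v_4 = S_0·∏_{j≠4}(α_4 − α_j) = 5·2 = 10 ≡ 10 (mod 11).
Step 5: correct position 4: c_4 = r_4 − e = 1 − 10 ≡ 2 (mod 11). Hence c = [10, 1, 8, 2, 3].
  Check: interpolating c through the α_i gives m(x) = 9 + 6·x (degree < 2) with m(α_i) = c_i for every i, so c is indeed a codeword.


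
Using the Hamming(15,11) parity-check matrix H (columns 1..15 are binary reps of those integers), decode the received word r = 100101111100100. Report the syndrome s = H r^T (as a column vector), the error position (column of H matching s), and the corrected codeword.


s = (0, 0, 1, 0)^T, error position = 2, corrected codeword c = 110101111100100

Compute s = H r^T mod 2 one row at a time:
  s_1 = 1 + 1 + 1 + 0 + 0 + 1 + 0 + 0 = 4 ≡ 0 (mod 2).
  s_2 = 1 + 0 + 1 + 1 + 0 + 1 + 0 + 0 = 4 ≡ 0 (mod 2).
  s_3 = 0 + 0 + 1 + 1 + 1 + 0 + 0 + 0 = 3 ≡ 1 (mod 2).
  s_4 = 1 + 0 + 0 + 1 + 1 + 0 + 1 + 0 = 4 ≡ 0 (mod 2).
s = (0, 0, 1, 0)^T — this equals column 2 of H (binary 0010), so error is at position 2.
Correct: flip bit 2 of r = 100101111100100 to get c = 110101111100100.


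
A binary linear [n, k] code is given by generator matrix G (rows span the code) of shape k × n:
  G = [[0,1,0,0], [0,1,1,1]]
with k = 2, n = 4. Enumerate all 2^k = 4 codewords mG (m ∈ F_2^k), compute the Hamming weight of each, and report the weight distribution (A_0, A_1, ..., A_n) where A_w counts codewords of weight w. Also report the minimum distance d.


Weight distribution: A_0 = 1, A_1 = 1, A_2 = 1, A_3 = 1. Minimum distance d = 1.

Enumerate all 2^2 = 4 messages m ∈ F_2^2.
For each, compute codeword c = mG in F_2^4, then tally its weight.
  m = 00 → c = 0000, weight = 0.
  m = 10 → c = 0100, weight = 1.
  m = 01 → c = 0111, weight = 3.
  m = 11 → c = 0011, weight = 2.
Tally weights:
  weight 0: 1 codewords.
  weight 1: 1 codewords.
  weight 2: 1 codewords.
  weight 3: 1 codewords.
Minimum distance d = smallest w > 0 with A_w > 0 = 1.
Sanity: Σ A_w = 4 = 2^2 = 4 ✓.


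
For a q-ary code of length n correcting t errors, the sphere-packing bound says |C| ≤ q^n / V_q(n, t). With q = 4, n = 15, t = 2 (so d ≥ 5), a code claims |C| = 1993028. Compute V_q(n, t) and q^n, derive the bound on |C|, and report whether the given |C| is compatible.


V_q(n, t) = 991, q^n = 1073741824, Hamming bound = 1083493, |C| = 1993028 > bound (violated).

Step 1: Compute V_q(n, t) = Σ_{j=0}^2 C(n, j) (q−1)^j.
  j = 0: C(15,0)·(3)^0 = 1·1 = 1.
  j = 1: C(15,1)·(3)^1 = 15·3 = 45.
  j = 2: C(15,2)·(3)^2 = 105·9 = 945.
  V_q(n, t) = 1 + 45 + 945 = 991.
Step 2: q^n = 4^15 = 1073741824.
Step 3: Hamming bound ⌊q^n / V_q(n,t)⌋ = ⌊1073741824/991⌋ = 1083493.
Step 4: Compare |C| = 1993028 to 1083493: violated.
The claimed |C| lies above the Hamming bound, so no 4-ary code of length 15 with d ≥ 5 can have 1993028 codewords.


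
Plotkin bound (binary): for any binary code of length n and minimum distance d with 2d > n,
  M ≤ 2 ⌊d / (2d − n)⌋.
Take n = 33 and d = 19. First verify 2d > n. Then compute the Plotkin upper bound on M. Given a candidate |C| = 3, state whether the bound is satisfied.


Plotkin bound M ≤ 6; given |C| = 3 ≤ bound (satisfied).

Check applicability: 2d = 38, n = 33.
2d − n = 5 > 0, so Plotkin applies.
Compute d/(2d−n) = 19/5 ≈ 3.8000.
⌊d/(2d−n)⌋ = 3.
Plotkin bound: M ≤ 2·3 = 6.
Given |C| = 3, check: satisfied.
This |C| is below the Plotkin bound.


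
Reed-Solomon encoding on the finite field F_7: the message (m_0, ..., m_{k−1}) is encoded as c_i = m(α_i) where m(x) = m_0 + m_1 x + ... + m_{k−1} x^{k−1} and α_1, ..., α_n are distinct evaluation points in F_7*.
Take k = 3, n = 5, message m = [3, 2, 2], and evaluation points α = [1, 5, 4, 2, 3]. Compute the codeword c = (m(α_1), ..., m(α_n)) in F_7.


c = [0, 0, 1, 1, 6]

Message polynomial: m(x) = 3 + 2·x + 2·x^2 (mod 7).
For each evaluation point α_i, compute m(α_i) mod 7:
  α_1 = 1: Horner steps 2 → 4 → 0, so m(1) = 0.
  α_2 = 5: Horner steps 2 → 5 → 0, so m(5) = 0.
  α_3 = 4: Horner steps 2 → 3 → 1, so m(4) = 1.
  α_4 = 2: Horner steps 2 → 6 → 1, so m(2) = 1.
  α_5 = 3: Horner steps 2 → 1 → 6, so m(3) = 6.
Codeword c = [0, 0, 1, 1, 6] ∈ F_7^5.


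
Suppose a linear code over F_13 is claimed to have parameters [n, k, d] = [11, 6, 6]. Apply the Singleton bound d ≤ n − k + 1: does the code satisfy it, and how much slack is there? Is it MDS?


Singleton RHS = n − k + 1 = 6, slack = 0, bound satisfied, MDS.

Singleton bound: d ≤ n − k + 1.
Here n = 11, k = 6, so n − k + 1 = 6.
Given d = 6, check d ≤ 6: YES.
Slack = (n − k + 1) − d = 0.
The code is MDS (slack = 0).
Description: the claimed parameters are [11, 6, 6]_13; such a code would be MDS (meets Singleton bound).


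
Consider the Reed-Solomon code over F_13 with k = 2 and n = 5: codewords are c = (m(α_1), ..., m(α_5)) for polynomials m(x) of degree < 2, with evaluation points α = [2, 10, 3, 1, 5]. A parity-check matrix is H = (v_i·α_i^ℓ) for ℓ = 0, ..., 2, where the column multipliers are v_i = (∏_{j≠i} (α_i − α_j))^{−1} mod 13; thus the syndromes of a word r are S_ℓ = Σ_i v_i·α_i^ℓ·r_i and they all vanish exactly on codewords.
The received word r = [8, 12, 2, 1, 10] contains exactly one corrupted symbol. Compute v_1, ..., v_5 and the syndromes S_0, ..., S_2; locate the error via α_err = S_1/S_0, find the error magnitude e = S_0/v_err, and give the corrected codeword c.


S = (2, 10, 11), error at position 5, error magnitude e = 7, c = [8, 12, 2, 1, 3].

Step 1: column multipliers v_i = (∏_{j≠i}(α_i − α_j))^{−1} mod 13.
  i = 1 (α = 2): (2−10)(2−3)(2−1)(2−5) = (−8)·(−1)·1·(−3) = −24 ≡ 2, so v_1 = 2^{−1} = 7 (mod 13).
  i = 2 (α = 10): (10−2)(10−3)(10−1)(10−5) = 8·7·9·5 = 2520 ≡ 11, so v_2 = 11^{−1} = 6 (mod 13).
  i = 3 (α = 3): (3−2)(3−10)(3−1)(3−5) = 1·(−7)·2·(−2) = 28 ≡ 2, so v_3 = 2^{−1} = 7 (mod 13).
  i = 4 (α = 1): (1−2)(1−10)(1−3)(1−5) = (−1)·(−9)·(−2)·(−4) = 72 ≡ 7, so v_4 = 7^{−1} = 2 (mod 13).
  i = 5 (α = 5): (5−2)(5−10)(5−3)(5−1) = 3·(−5)·2·4 = −120 ≡ 10, so v_5 = 10^{−1} = 4 (mod 13).
  v = [7, 6, 7, 2, 4].
Step 2: syndromes of r = [8, 12, 2, 1, 10] (all sums mod 13).
  S_0 = Σ v_i r_i = 7·8 + 6·12 + 7·2 + 2·1 + 4·10 = 184 ≡ 2.
  S_1 = Σ v_i α_i r_i = 7·2·8 + 6·10·12 + 7·3·2 + 2·1·1 + 4·5·10 = 1076 ≡ 10.
  α_i^2 mod 13 = [4, 9, 9, 1, 12].
  S_2 = Σ v_i α_i^2 r_i = 7·4·8 + 6·9·12 + 7·9·2 + 2·1·1 + 4·12·10 = 1480 ≡ 11.
  S = (2, 10, 11) ≠ 0, so r is not a codeword (an error is present).
Step 3: locate the error. For a single error e at position i, S_ℓ = v_i·e·α_i^ℓ, so α_err = S_1/S_0.
  S_0^{−1} = 2^{−1} = 7 (mod 13), so α_err = 10·7 = 70 ≡ 5 = α_5. Error position i = 5.
  Consistency check: S_2/S_1 = 11·4 = 44 ≡ 5 = α_err ✓ (single-error assumption holds).
Step 4: error magnitude e = S_0/v_5 = S_0·∏_{j≠5}(α_5 − α_j) = 2·10 = 20 ≡ 7 (mod 13).
Step 5: correct position 5: c_5 = r_5 − e = 10 − 7 ≡ 3 (mod 13). Hence c = [8, 12, 2, 1, 3].
  Check: interpolating c through the α_i gives m(x) = 7 + 7·x (degree < 2) with m(α_i) = c_i for every i, so c is indeed a codeword.


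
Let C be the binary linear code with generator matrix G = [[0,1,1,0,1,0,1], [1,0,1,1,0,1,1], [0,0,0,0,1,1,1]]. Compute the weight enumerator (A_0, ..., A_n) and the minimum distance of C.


Weight distribution: A_0 = 1, A_3 = 2, A_4 = 3, A_5 = 2. Minimum distance d = 3.

Enumerate all 2^3 = 8 messages m ∈ F_2^3.
For each, compute codeword c = mG in F_2^7, then tally its weight.
  m = 000 → c = 0000000, weight = 0.
  m = 100 → c = 0110101, weight = 4.
  m = 010 → c = 1011011, weight = 5.
  m = 110 → c = 1101110, weight = 5.
  m = 001 → c = 0000111, weight = 3.
  m = 101 → c = 0110010, weight = 3.
  m = 011 → c = 1011100, weight = 4.
  m = 111 → c = 1101001, weight = 4.
Tally weights:
  weight 0: 1 codewords.
  weight 3: 2 codewords.
  weight 4: 3 codewords.
  weight 5: 2 codewords.
Minimum distance d = smallest w > 0 with A_w > 0 = 3.
Sanity: Σ A_w = 8 = 2^3 = 8 ✓.


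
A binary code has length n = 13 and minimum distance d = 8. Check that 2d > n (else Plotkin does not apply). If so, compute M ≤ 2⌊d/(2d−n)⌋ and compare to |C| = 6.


Plotkin bound M ≤ 4; given |C| = 6 > bound (violated).

Check applicability: 2d = 16, n = 13.
2d − n = 3 > 0, so Plotkin applies.
Compute d/(2d−n) = 8/3 ≈ 2.6667.
⌊d/(2d−n)⌋ = 2.
Plotkin bound: M ≤ 2·2 = 4.
Given |C| = 6, check: VIOLATED.
This |C| is above the Plotkin bound, so no binary code with n = 13, d = 8 and 6 codewords exists.


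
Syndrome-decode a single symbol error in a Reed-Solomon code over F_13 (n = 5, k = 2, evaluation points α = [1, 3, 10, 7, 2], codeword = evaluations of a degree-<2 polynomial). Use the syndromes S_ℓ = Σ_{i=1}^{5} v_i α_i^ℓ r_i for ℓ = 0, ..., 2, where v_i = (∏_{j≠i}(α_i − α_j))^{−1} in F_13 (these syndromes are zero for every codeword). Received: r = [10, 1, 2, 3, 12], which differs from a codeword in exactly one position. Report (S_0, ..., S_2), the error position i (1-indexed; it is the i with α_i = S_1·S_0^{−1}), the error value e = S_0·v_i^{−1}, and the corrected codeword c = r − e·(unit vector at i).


S = (5, 9, 11), error at position 4, error magnitude e = 7, c = [10, 1, 2, 9, 12].

Step 1: column multipliers v_i = (∏_{j≠i}(α_i − α_j))^{−1} mod 13.
  i = 1 (α = 1): (1−3)(1−10)(1−7)(1−2) = (−2)·(−9)·(−6)·(−1) = 108 ≡ 4, so v_1 = 4^{−1} = 10 (mod 13).
  i = 2 (α = 3): (3−1)(3−10)(3−7)(3−2) = 2·(−7)·(−4)·1 = 56 ≡ 4, so v_2 = 4^{−1} = 10 (mod 13).
  i = 3 (α = 10): (10−1)(10−3)(10−7)(10−2) = 9·7·3·8 = 1512 ≡ 4, so v_3 = 4^{−1} = 10 (mod 13).
  i = 4 (α = 7): (7−1)(7−3)(7−10)(7−2) = 6·4·(−3)·5 = −360 ≡ 4, so v_4 = 4^{−1} = 10 (mod 13).
  i = 5 (α = 2): (2−1)(2−3)(2−10)(2−7) = 1·(−1)·(−8)·(−5) = −40 ≡ 12, so v_5 = 12^{−1} = 12 (mod 13).
  v = [10, 10, 10, 10, 12].
Step 2: syndromes of r = [10, 1, 2, 3, 12] (all sums mod 13).
  S_0 = Σ v_i r_i = 10·10 + 10·1 + 10·2 + 10·3 + 12·12 = 304 ≡ 5.
  S_1 = Σ v_i α_i r_i = 10·1·10 + 10·3·1 + 10·10·2 + 10·7·3 + 12·2·12 = 828 ≡ 9.
  α_i^2 mod 13 = [1, 9, 9, 10, 4].
  S_2 = Σ v_i α_i^2 r_i = 10·1·10 + 10·9·1 + 10·9·2 + 10·10·3 + 12·4·12 = 1246 ≡ 11.
  S = (5, 9, 11) ≠ 0, so r is not a codeword (an error is present).
Step 3: locate the error. For a single error e at position i, S_ℓ = v_i·e·α_i^ℓ, so α_err = S_1/S_0.
  S_0^{−1} = 5^{−1} = 8 (mod 13), so α_err = 9·8 = 72 ≡ 7 = α_4. Error position i = 4.
  Consistency check: S_2/S_1 = 11·3 = 33 ≡ 7 = α_err ✓ (single-error assumption holds).
Step 4: error magnitude e = S_0/v_4 = S_0·∏_{j≠4}(α_4 − α_j) = 5·4 = 20 ≡ 7 (mod 13).
Step 5: correct position 4: c_4 = r_4 − e = 3 − 7 ≡ 9 (mod 13). Hence c = [10, 1, 2, 9, 12].
  Check: interpolating c through the α_i gives m(x) = 8 + 2·x (degree < 2) with m(α_i) = c_i for every i, so c is indeed a codeword.


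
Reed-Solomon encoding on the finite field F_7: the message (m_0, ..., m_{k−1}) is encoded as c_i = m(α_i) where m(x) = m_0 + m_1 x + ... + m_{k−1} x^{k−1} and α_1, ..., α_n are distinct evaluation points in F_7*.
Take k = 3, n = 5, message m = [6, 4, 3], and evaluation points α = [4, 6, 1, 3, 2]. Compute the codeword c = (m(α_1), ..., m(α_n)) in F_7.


c = [0, 5, 6, 3, 5]

Message polynomial: m(x) = 6 + 4·x + 3·x^2 (mod 7).
For each evaluation point α_i, compute m(α_i) mod 7:
  α_1 = 4: Horner steps 3 → 2 → 0, so m(4) = 0.
  α_2 = 6: Horner steps 3 → 1 → 5, so m(6) = 5.
  α_3 = 1: Horner steps 3 → 0 → 6, so m(1) = 6.
  α_4 = 3: Horner steps 3 → 6 → 3, so m(3) = 3.
  α_5 = 2: Horner steps 3 → 3 → 5, so m(2) = 5.
Codeword c = [0, 5, 6, 3, 5] ∈ F_7^5.


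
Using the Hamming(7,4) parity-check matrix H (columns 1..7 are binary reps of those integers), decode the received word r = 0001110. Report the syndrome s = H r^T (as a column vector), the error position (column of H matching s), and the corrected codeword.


s = (1, 1, 1)^T, error position = 7, corrected codeword c = 0001111

Compute s = H r^T mod 2 one row at a time:
  s_1 = 1 + 1 + 1 + 0 = 3 ≡ 1 (mod 2).
  s_2 = 0 + 0 + 1 + 0 = 1 ≡ 1 (mod 2).
  s_3 = 0 + 0 + 1 + 0 = 1 ≡ 1 (mod 2).
s = (1, 1, 1)^T — this equals column 7 of H (binary 111), so error is at position 7.
Correct: flip bit 7 of r = 0001110 to get c = 0001111.


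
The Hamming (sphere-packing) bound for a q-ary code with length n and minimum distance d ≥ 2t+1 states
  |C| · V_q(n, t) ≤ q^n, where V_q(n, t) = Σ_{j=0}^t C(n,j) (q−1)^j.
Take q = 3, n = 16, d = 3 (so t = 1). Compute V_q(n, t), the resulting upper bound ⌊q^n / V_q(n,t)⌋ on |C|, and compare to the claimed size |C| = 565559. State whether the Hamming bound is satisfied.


V_q(n, t) = 33, q^n = 43046721, Hamming bound = 1304446, |C| = 565559 ≤ bound (satisfied).

Step 1: Compute V_q(n, t) = Σ_{j=0}^1 C(n, j) (q−1)^j.
  j = 0: C(16,0)·(2)^0 = 1·1 = 1.
  j = 1: C(16,1)·(2)^1 = 16·2 = 32.
  V_q(n, t) = 1 + 32 = 33.
Step 2: q^n = 3^16 = 43046721.
Step 3: Hamming bound ⌊q^n / V_q(n,t)⌋ = ⌊43046721/33⌋ = 1304446.
Step 4: Compare |C| = 565559 to 1304446: satisfied.
The claimed |C| lies below the Hamming bound.


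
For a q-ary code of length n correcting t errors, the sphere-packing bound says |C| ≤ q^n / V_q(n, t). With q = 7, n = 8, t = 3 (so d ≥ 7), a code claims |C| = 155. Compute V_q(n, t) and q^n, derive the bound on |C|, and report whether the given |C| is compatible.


V_q(n, t) = 13153, q^n = 5764801, Hamming bound = 438, |C| = 155 ≤ bound (satisfied).

Step 1: Compute V_q(n, t) = Σ_{j=0}^3 C(n, j) (q−1)^j.
  j = 0: C(8,0)·(6)^0 = 1·1 = 1.
  j = 1: C(8,1)·(6)^1 = 8·6 = 48.
  j = 2: C(8,2)·(6)^2 = 28·36 = 1008.
  j = 3: C(8,3)·(6)^3 = 56·216 = 12096.
  V_q(n, t) = 1 + 48 + 1008 + 12096 = 13153.
Step 2: q^n = 7^8 = 5764801.
Step 3: Hamming bound ⌊q^n / V_q(n,t)⌋ = ⌊5764801/13153⌋ = 438.
Step 4: Compare |C| = 155 to 438: satisfied.
The claimed |C| lies below the Hamming bound.


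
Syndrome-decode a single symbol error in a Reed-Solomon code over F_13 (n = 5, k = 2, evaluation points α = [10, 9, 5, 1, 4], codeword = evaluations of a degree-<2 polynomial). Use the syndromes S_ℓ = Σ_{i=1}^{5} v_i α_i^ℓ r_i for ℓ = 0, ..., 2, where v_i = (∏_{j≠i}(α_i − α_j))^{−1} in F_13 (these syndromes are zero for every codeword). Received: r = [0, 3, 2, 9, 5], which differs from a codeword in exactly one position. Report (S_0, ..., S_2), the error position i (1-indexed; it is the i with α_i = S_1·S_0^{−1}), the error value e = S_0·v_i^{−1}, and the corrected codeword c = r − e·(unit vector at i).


S = (10, 10, 10), error at position 4, error magnitude e = 8, c = [0, 3, 2, 1, 5].

Step 1: column multipliers v_i = (∏_{j≠i}(α_i − α_j))^{−1} mod 13.
  i = 1 (α = 10): (10−9)(10−5)(10−1)(10−4) = 1·5·9·6 = 270 ≡ 10, so v_1 = 10^{−1} = 4 (mod 13).
  i = 2 (α = 9): (9−10)(9−5)(9−1)(9−4) = (−1)·4·8·5 = −160 ≡ 9, so v_2 = 9^{−1} = 3 (mod 13).
  i = 3 (α = 5): (5−10)(5−9)(5−1)(5−4) = (−5)·(−4)·4·1 = 80 ≡ 2, so v_3 = 2^{−1} = 7 (mod 13).
  i = 4 (α = 1): (1−10)(1−9)(1−5)(1−4) = (−9)·(−8)·(−4)·(−3) = 864 ≡ 6, so v_4 = 6^{−1} = 11 (mod 13).
  i = 5 (α = 4): (4−10)(4−9)(4−5)(4−1) = (−6)·(−5)·(−1)·3 = −90 ≡ 1, so v_5 = 1^{−1} = 1 (mod 13).
  v = [4, 3, 7, 11, 1].
Step 2: syndromes of r = [0, 3, 2, 9, 5] (all sums mod 13).
  S_0 = Σ v_i r_i = 4·0 + 3·3 + 7·2 + 11·9 + 1·5 = 127 ≡ 10.
  S_1 = Σ v_i α_i r_i = 4·10·0 + 3·9·3 + 7·5·2 + 11·1·9 + 1·4·5 = 270 ≡ 10.
  α_i^2 mod 13 = [9, 3, 12, 1, 3].
  S_2 = Σ v_i α_i^2 r_i = 4·9·0 + 3·3·3 + 7·12·2 + 11·1·9 + 1·3·5 = 309 ≡ 10.
  S = (10, 10, 10) ≠ 0, so r is not a codeword (an error is present).
Step 3: locate the error. For a single error e at position i, S_ℓ = v_i·e·α_i^ℓ, so α_err = S_1/S_0.
  S_0^{−1} = 10^{−1} = 4 (mod 13), so α_err = 10·4 = 40 ≡ 1 = α_4. Error position i = 4.
  Consistency check: S_2/S_1 = 10·4 = 40 ≡ 1 = α_err ✓ (single-error assumption holds).
Step 4: error magnitude e = S_0/v_4 = S_0·∏_{j≠4}(α_4 − α_j) = 10·6 = 60 ≡ 8 (mod 13).
Step 5: correct position 4: c_4 = r_4 − e = 9 − 8 ≡ 1 (mod 13). Hence c = [0, 3, 2, 1, 5].
  Check: interpolating c through the α_i gives m(x) = 4 + 10·x (degree < 2) with m(α_i) = c_i for every i, so c is indeed a codeword.


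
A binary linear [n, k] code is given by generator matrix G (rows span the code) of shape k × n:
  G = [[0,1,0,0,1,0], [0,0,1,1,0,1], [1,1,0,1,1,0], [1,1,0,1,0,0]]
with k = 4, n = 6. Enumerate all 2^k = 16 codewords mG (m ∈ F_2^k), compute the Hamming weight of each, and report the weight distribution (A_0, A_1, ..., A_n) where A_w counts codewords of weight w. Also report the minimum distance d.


Weight distribution: A_0 = 1, A_1 = 2, A_2 = 2, A_3 = 4, A_4 = 5, A_5 = 2. Minimum distance d = 1.

Enumerate all 2^4 = 16 messages m ∈ F_2^4.
For each, compute codeword c = mG in F_2^6, then tally its weight.
  m = 0000 → c = 000000, weight = 0.
  m = 1000 → c = 010010, weight = 2.
  m = 0100 → c = 001101, weight = 3.
  m = 1100 → c = 011111, weight = 5.
  m = 0010 → c = 110110, weight = 4.
  m = 1010 → c = 100100, weight = 2.
  m = 0110 → c = 111011, weight = 5.
  m = 1110 → c = 101001, weight = 3.
  m = 0001 → c = 110100, weight = 3.
  m = 1001 → c = 100110, weight = 3.
  m = 0101 → c = 111001, weight = 4.
  m = 1101 → c = 101011, weight = 4.
  m = 0011 → c = 000010, weight = 1.
  m = 1011 → c = 010000, weight = 1.
  m = 0111 → c = 001111, weight = 4.
  m = 1111 → c = 011101, weight = 4.
Tally weights:
  weight 0: 1 codewords.
  weight 1: 2 codewords.
  weight 2: 2 codewords.
  weight 3: 4 codewords.
  weight 4: 5 codewords.
  weight 5: 2 codewords.
Minimum distance d = smallest w > 0 with A_w > 0 = 1.
Sanity: Σ A_w = 16 = 2^4 = 16 ✓.


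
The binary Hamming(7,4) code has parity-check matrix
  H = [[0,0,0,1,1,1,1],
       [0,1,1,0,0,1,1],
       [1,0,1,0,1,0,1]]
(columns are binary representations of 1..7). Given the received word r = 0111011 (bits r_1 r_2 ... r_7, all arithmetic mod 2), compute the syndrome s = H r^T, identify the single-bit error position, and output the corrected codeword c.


s = (1, 0, 0)^T, error position = 4, corrected codeword c = 0110011

Compute s = H r^T mod 2 one row at a time:
  s_1 = 1 + 0 + 1 + 1 = 3 ≡ 1 (mod 2).
  s_2 = 1 + 1 + 1 + 1 = 4 ≡ 0 (mod 2).
  s_3 = 0 + 1 + 0 + 1 = 2 ≡ 0 (mod 2).
s = (1, 0, 0)^T — this equals column 4 of H (binary 100), so error is at position 4.
Correct: flip bit 4 of r = 0111011 to get c = 0110011.


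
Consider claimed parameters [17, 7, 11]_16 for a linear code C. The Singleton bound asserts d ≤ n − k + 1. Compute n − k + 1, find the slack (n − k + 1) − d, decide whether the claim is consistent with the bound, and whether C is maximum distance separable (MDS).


Singleton RHS = n − k + 1 = 11, slack = 0, bound satisfied, MDS.

Singleton bound: d ≤ n − k + 1.
Here n = 17, k = 7, so n − k + 1 = 11.
Given d = 11, check d ≤ 11: YES.
Slack = (n − k + 1) − d = 0.
The code is MDS (slack = 0).
Description: the claimed parameters are [17, 7, 11]_16; such a code would be MDS (meets Singleton bound).


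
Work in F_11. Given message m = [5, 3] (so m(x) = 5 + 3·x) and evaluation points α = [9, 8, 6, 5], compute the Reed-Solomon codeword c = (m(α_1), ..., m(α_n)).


c = [10, 7, 1, 9]

Message polynomial: m(x) = 5 + 3·x (mod 11).
For each evaluation point α_i, compute m(α_i) mod 11:
  α_1 = 9: Horner steps 3 → 10, so m(9) = 10.
  α_2 = 8: Horner steps 3 → 7, so m(8) = 7.
  α_3 = 6: Horner steps 3 → 1, so m(6) = 1.
  α_4 = 5: Horner steps 3 → 9, so m(5) = 9.
Codeword c = [10, 7, 1, 9] ∈ F_11^4.


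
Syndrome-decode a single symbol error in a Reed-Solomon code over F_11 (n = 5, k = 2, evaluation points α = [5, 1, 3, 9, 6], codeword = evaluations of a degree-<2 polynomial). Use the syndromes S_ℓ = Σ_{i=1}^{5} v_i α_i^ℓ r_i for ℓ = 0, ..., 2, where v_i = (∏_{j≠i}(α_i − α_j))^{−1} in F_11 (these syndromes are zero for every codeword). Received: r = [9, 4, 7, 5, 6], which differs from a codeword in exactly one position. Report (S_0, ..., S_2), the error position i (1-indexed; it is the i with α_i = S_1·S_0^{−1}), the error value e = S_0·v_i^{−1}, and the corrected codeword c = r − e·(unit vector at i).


S = (1, 5, 3), error at position 1, error magnitude e = 10, c = [10, 4, 7, 5, 6].

Step 1: column multipliers v_i = (∏_{j≠i}(α_i − α_j))^{−1} mod 11.
  i = 1 (α = 5): (5−1)(5−3)(5−9)(5−6) = 4·2·(−4)·(−1) = 32 ≡ 10, so v_1 = 10^{−1} = 10 (mod 11).
  i = 2 (α = 1): (1−5)(1−3)(1−9)(1−6) = (−4)·(−2)·(−8)·(−5) = 320 ≡ 1, so v_2 = 1^{−1} = 1 (mod 11).
  i = 3 (α = 3): (3−5)(3−1)(3−9)(3−6) = (−2)·2·(−6)·(−3) = −72 ≡ 5, so v_3 = 5^{−1} = 9 (mod 11).
  i = 4 (α = 9): (9−5)(9−1)(9−3)(9−6) = 4·8·6·3 = 576 ≡ 4, so v_4 = 4^{−1} = 3 (mod 11).
  i = 5 (α = 6): (6−5)(6−1)(6−3)(6−9) = 1·5·3·(−3) = −45 ≡ 10, so v_5 = 10^{−1} = 10 (mod 11).
  v = [10, 1, 9, 3, 10].
Step 2: syndromes of r = [9, 4, 7, 5, 6] (all sums mod 11).
  S_0 = Σ v_i r_i = 10·9 + 1·4 + 9·7 + 3·5 + 10·6 = 232 ≡ 1.
  S_1 = Σ v_i α_i r_i = 10·5·9 + 1·1·4 + 9·3·7 + 3·9·5 + 10·6·6 = 1138 ≡ 5.
  α_i^2 mod 11 = [3, 1, 9, 4, 3].
  S_2 = Σ v_i α_i^2 r_i = 10·3·9 + 1·1·4 + 9·9·7 + 3·4·5 + 10·3·6 = 1081 ≡ 3.
  S = (1, 5, 3) ≠ 0, so r is not a codeword (an error is present).
Step 3: locate the error. For a single error e at position i, S_ℓ = v_i·e·α_i^ℓ, so α_err = S_1/S_0.
  S_0^{−1} = 1^{−1} = 1 (mod 11), so α_err = 5·1 = 5 ≡ 5 = α_1. Error position i = 1.
  Consistency check: S_2/S_1 = 3·9 = 27 ≡ 5 = α_err ✓ (single-error assumption holds).
Step 4: error magnitude e = S_0/v_1 = S_0·∏_{j≠1}(α_1 − α_j) = 1·10 = 10 ≡ 10 (mod 11).
Step 5: correct position 1: c_1 = r_1 − e = 9 − 10 ≡ 10 (mod 11). Hence c = [10, 4, 7, 5, 6].
  Check: interpolating c through the α_i gives m(x) = 8 + 7·x (degree < 2) with m(α_i) = c_i for every i, so c is indeed a codeword.


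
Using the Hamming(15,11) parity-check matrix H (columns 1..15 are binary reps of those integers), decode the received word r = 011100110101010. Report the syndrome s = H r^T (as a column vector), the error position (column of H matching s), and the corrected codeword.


s = (0, 0, 1, 0)^T, error position = 2, corrected codeword c = 001100110101010

Compute s = H r^T mod 2 one row at a time:
  s_1 = 1 + 0 + 1 + 0 + 1 + 0 + 1 + 0 = 4 ≡ 0 (mod 2).
  s_2 = 1 + 0 + 0 + 1 + 1 + 0 + 1 + 0 = 4 ≡ 0 (mod 2).
  s_3 = 1 + 1 + 0 + 1 + 1 + 0 + 1 + 0 = 5 ≡ 1 (mod 2).
  s_4 = 0 + 1 + 0 + 1 + 0 + 0 + 0 + 0 = 2 ≡ 0 (mod 2).
s = (0, 0, 1, 0)^T — this equals column 2 of H (binary 0010), so error is at position 2.
Correct: flip bit 2 of r = 011100110101010 to get c = 001100110101010.


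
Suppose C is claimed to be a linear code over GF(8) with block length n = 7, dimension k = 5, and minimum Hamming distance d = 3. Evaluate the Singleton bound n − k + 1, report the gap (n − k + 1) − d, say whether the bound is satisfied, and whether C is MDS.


Singleton RHS = n − k + 1 = 3, slack = 0, bound satisfied, MDS.

Singleton bound: d ≤ n − k + 1.
Here n = 7, k = 5, so n − k + 1 = 3.
Given d = 3, check d ≤ 3: YES.
Slack = (n − k + 1) − d = 0.
The code is MDS (slack = 0).
Description: the claimed parameters are [7, 5, 3]_8; such a code would be MDS (meets Singleton bound).


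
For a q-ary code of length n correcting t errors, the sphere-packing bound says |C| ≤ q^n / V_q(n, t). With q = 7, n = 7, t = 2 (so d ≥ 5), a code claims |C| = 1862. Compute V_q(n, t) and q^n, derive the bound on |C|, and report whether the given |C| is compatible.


V_q(n, t) = 799, q^n = 823543, Hamming bound = 1030, |C| = 1862 > bound (violated).

Step 1: Compute V_q(n, t) = Σ_{j=0}^2 C(n, j) (q−1)^j.
  j = 0: C(7,0)·(6)^0 = 1·1 = 1.
  j = 1: C(7,1)·(6)^1 = 7·6 = 42.
  j = 2: C(7,2)·(6)^2 = 21·36 = 756.
  V_q(n, t) = 1 + 42 + 756 = 799.
Step 2: q^n = 7^7 = 823543.
Step 3: Hamming bound ⌊q^n / V_q(n,t)⌋ = ⌊823543/799⌋ = 1030.
Step 4: Compare |C| = 1862 to 1030: violated.
The claimed |C| lies above the Hamming bound, so no 7-ary code of length 7 with d ≥ 5 can have 1862 codewords.


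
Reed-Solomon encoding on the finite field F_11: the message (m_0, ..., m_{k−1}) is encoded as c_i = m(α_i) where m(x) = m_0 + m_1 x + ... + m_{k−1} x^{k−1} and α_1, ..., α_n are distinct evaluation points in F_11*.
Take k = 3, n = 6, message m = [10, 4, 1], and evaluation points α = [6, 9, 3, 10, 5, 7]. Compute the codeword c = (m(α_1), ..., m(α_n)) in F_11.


c = [4, 6, 9, 7, 0, 10]

Message polynomial: m(x) = 10 + 4·x + 1·x^2 (mod 11).
For each evaluation point α_i, compute m(α_i) mod 11:
  α_1 = 6: Horner steps 1 → 10 → 4, so m(6) = 4.
  α_2 = 9: Horner steps 1 → 2 → 6, so m(9) = 6.
  α_3 = 3: Horner steps 1 → 7 → 9, so m(3) = 9.
  α_4 = 10: Horner steps 1 → 3 → 7, so m(10) = 7.
  α_5 = 5: Horner steps 1 → 9 → 0, so m(5) = 0.
  α_6 = 7: Horner steps 1 → 0 → 10, so m(7) = 10.
Codeword c = [4, 6, 9, 7, 0, 10] ∈ F_11^6.


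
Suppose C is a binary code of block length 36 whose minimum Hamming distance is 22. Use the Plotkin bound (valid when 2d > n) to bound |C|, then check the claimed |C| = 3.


Plotkin bound M ≤ 4; given |C| = 3 ≤ bound (satisfied).

Check applicability: 2d = 44, n = 36.
2d − n = 8 > 0, so Plotkin applies.
Compute d/(2d−n) = 22/8 ≈ 2.7500.
⌊d/(2d−n)⌋ = 2.
Plotkin bound: M ≤ 2·2 = 4.
Given |C| = 3, check: satisfied.
This |C| is below the Plotkin bound.


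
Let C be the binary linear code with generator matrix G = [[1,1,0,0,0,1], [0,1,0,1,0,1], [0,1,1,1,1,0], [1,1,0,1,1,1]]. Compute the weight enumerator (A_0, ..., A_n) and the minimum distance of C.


Weight distribution: A_0 = 1, A_2 = 4, A_3 = 6, A_4 = 3, A_5 = 2. Minimum distance d = 2.

Enumerate all 2^4 = 16 messages m ∈ F_2^4.
For each, compute codeword c = mG in F_2^6, then tally its weight.
  m = 0000 → c = 000000, weight = 0.
  m = 1000 → c = 110001, weight = 3.
  m = 0100 → c = 010101, weight = 3.
  m = 1100 → c = 100100, weight = 2.
  m = 0010 → c = 011110, weight = 4.
  m = 1010 → c = 101111, weight = 5.
  m = 0110 → c = 001011, weight = 3.
  m = 1110 → c = 111010, weight = 4.
  m = 0001 → c = 110111, weight = 5.
  m = 1001 → c = 000110, weight = 2.
  m = 0101 → c = 100010, weight = 2.
  m = 1101 → c = 010011, weight = 3.
  m = 0011 → c = 101001, weight = 3.
  m = 1011 → c = 011000, weight = 2.
  m = 0111 → c = 111100, weight = 4.
  m = 1111 → c = 001101, weight = 3.
Tally weights:
  weight 0: 1 codewords.
  weight 2: 4 codewords.
  weight 3: 6 codewords.
  weight 4: 3 codewords.
  weight 5: 2 codewords.
Minimum distance d = smallest w > 0 with A_w > 0 = 2.
Sanity: Σ A_w = 16 = 2^4 = 16 ✓.


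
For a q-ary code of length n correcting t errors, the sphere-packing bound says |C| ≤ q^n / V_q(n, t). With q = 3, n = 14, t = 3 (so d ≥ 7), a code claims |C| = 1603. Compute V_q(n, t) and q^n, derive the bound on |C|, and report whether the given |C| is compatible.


V_q(n, t) = 3305, q^n = 4782969, Hamming bound = 1447, |C| = 1603 > bound (violated).

Step 1: Compute V_q(n, t) = Σ_{j=0}^3 C(n, j) (q−1)^j.
  j = 0: C(14,0)·(2)^0 = 1·1 = 1.
  j = 1: C(14,1)·(2)^1 = 14·2 = 28.
  j = 2: C(14,2)·(2)^2 = 91·4 = 364.
  j = 3: C(14,3)·(2)^3 = 364·8 = 2912.
  V_q(n, t) = 1 + 28 + 364 + 2912 = 3305.
Step 2: q^n = 3^14 = 4782969.
Step 3: Hamming bound ⌊q^n / V_q(n,t)⌋ = ⌊4782969/3305⌋ = 1447.
Step 4: Compare |C| = 1603 to 1447: violated.
The claimed |C| lies above the Hamming bound, so no 3-ary code of length 14 with d ≥ 7 can have 1603 codewords.


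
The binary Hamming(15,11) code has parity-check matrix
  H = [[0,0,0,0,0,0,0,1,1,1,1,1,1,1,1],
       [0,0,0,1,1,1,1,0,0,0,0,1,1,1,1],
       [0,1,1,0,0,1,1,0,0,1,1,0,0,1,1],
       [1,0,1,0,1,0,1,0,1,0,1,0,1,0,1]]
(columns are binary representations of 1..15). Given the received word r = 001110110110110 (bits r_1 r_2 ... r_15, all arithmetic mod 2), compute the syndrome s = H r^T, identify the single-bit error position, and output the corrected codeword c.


s = (1, 1, 1, 1)^T, error position = 15, corrected codeword c = 001110110110111

Compute s = H r^T mod 2 one row at a time:
  s_1 = 1 + 0 + 1 + 1 + 0 + 1 + 1 + 0 = 5 ≡ 1 (mod 2).
  s_2 = 1 + 1 + 0 + 1 + 0 + 1 + 1 + 0 = 5 ≡ 1 (mod 2).
  s_3 = 0 + 1 + 0 + 1 + 1 + 1 + 1 + 0 = 5 ≡ 1 (mod 2).
  s_4 = 0 + 1 + 1 + 1 + 0 + 1 + 1 + 0 = 5 ≡ 1 (mod 2).
s = (1, 1, 1, 1)^T — this equals column 15 of H (binary 1111), so error is at position 15.
Correct: flip bit 15 of r = 001110110110110 to get c = 001110110110111.


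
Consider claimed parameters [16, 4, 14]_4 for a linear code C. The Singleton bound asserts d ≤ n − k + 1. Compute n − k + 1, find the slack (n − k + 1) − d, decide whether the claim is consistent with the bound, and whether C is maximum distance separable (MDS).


Singleton RHS = n − k + 1 = 13, slack = -1, bound violated (no such code; not MDS).

Singleton bound: d ≤ n − k + 1.
Here n = 16, k = 4, so n − k + 1 = 13.
Given d = 14, check d ≤ 13: NO.
Slack = (n − k + 1) − d = -1.
The slack is negative: d = 14 exceeds n − k + 1 = 13 by 1, so the Singleton bound is violated and no linear [16, 4, 14]_4 code can exist. In particular it is not MDS (MDS requires d = n − k + 1 exactly).
Description: the claimed parameters are [16, 4, 14]_4; such a code would be impossible (violates the Singleton bound).


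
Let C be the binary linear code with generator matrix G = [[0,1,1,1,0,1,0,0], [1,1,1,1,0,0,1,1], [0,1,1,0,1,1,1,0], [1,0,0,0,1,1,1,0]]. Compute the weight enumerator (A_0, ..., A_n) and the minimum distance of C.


Weight distribution: A_0 = 1, A_2 = 1, A_3 = 4, A_4 = 3, A_5 = 4, A_6 = 3. Minimum distance d = 2.

Enumerate all 2^4 = 16 messages m ∈ F_2^4.
For each, compute codeword c = mG in F_2^8, then tally its weight.
  m = 0000 → c = 00000000, weight = 0.
  m = 1000 → c = 01110100, weight = 4.
  m = 0100 → c = 11110011, weight = 6.
  m = 1100 → c = 10000111, weight = 4.
  m = 0010 → c = 01101110, weight = 5.
  m = 1010 → c = 00011010, weight = 3.
  m = 0110 → c = 10011101, weight = 5.
  m = 1110 → c = 11101001, weight = 5.
  m = 0001 → c = 10001110, weight = 4.
  m = 1001 → c = 11111010, weight = 6.
  m = 0101 → c = 01111101, weight = 6.
  m = 1101 → c = 00001001, weight = 2.
  m = 0011 → c = 11100000, weight = 3.
  m = 1011 → c = 10010100, weight = 3.
  m = 0111 → c = 00010011, weight = 3.
  m = 1111 → c = 01100111, weight = 5.
Tally weights:
  weight 0: 1 codewords.
  weight 2: 1 codewords.
  weight 3: 4 codewords.
  weight 4: 3 codewords.
  weight 5: 4 codewords.
  weight 6: 3 codewords.
Minimum distance d = smallest w > 0 with A_w > 0 = 2.
Sanity: Σ A_w = 16 = 2^4 = 16 ✓.


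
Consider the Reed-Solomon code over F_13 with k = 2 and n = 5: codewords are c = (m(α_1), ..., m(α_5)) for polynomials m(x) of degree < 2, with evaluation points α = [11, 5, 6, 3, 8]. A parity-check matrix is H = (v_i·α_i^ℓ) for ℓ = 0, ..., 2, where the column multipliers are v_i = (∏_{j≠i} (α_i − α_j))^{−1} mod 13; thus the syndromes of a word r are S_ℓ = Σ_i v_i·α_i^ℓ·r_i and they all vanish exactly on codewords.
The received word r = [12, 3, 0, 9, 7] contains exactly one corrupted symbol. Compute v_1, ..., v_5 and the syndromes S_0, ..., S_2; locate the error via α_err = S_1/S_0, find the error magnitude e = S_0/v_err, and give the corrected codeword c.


S = (8, 10, 6), error at position 1, error magnitude e = 1, c = [11, 3, 0, 9, 7].

Step 1: column multipliers v_i = (∏_{j≠i}(α_i − α_j))^{−1} mod 13.
  i = 1 (α = 11): (11−5)(11−6)(11−3)(11−8) = 6·5·8·3 = 720 ≡ 5, so v_1 = 5^{−1} = 8 (mod 13).
  i = 2 (α = 5): (5−11)(5−6)(5−3)(5−8) = (−6)·(−1)·2·(−3) = −36 ≡ 3, so v_2 = 3^{−1} = 9 (mod 13).
  i = 3 (α = 6): (6−11)(6−5)(6−3)(6−8) = (−5)·1·3·(−2) = 30 ≡ 4, so v_3 = 4^{−1} = 10 (mod 13).
  i = 4 (α = 3): (3−11)(3−5)(3−6)(3−8) = (−8)·(−2)·(−3)·(−5) = 240 ≡ 6, so v_4 = 6^{−1} = 11 (mod 13).
  i = 5 (α = 8): (8−11)(8−5)(8−6)(8−3) = (−3)·3·2·5 = −90 ≡ 1, so v_5 = 1^{−1} = 1 (mod 13).
  v = [8, 9, 10, 11, 1].
Step 2: syndromes of r = [12, 3, 0, 9, 7] (all sums mod 13).
  S_0 = Σ v_i r_i = 8·12 + 9·3 + 10·0 + 11·9 + 1·7 = 229 ≡ 8.
  S_1 = Σ v_i α_i r_i = 8·11·12 + 9·5·3 + 10·6·0 + 11·3·9 + 1·8·7 = 1544 ≡ 10.
  α_i^2 mod 13 = [4, 12, 10, 9, 12].
  S_2 = Σ v_i α_i^2 r_i = 8·4·12 + 9·12·3 + 10·10·0 + 11·9·9 + 1·12·7 = 1683 ≡ 6.
  S = (8, 10, 6) ≠ 0, so r is not a codeword (an error is present).
Step 3: locate the error. For a single error e at position i, S_ℓ = v_i·e·α_i^ℓ, so α_err = S_1/S_0.
  S_0^{−1} = 8^{−1} = 5 (mod 13), so α_err = 10·5 = 50 ≡ 11 = α_1. Error position i = 1.
  Consistency check: S_2/S_1 = 6·4 = 24 ≡ 11 = α_err ✓ (single-error assumption holds).
Step 4: error magnitude e = S_0/v_1 = S_0·∏_{j≠1}(α_1 − α_j) = 8·5 = 40 ≡ 1 (mod 13).
Step 5: correct position 1: c_1 = r_1 − e = 12 − 1 ≡ 11 (mod 13). Hence c = [11, 3, 0, 9, 7].
  Check: interpolating c through the α_i gives m(x) = 5 + 10·x (degree < 2) with m(α_i) = c_i for every i, so c is indeed a codeword.
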